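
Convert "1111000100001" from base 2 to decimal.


Input: "1111000100001" in base 2
Positional expansion:
  Digit '1' (value 1) x 2^12 = 4096
  Digit '1' (value 1) x 2^11 = 2048
  Digit '1' (value 1) x 2^10 = 1024
  Digit '1' (value 1) x 2^9 = 512
  Digit '0' (value 0) x 2^8 = 0
  Digit '0' (value 0) x 2^7 = 0
  Digit '0' (value 0) x 2^6 = 0
  Digit '1' (value 1) x 2^5 = 32
  Digit '0' (value 0) x 2^4 = 0
  Digit '0' (value 0) x 2^3 = 0
  Digit '0' (value 0) x 2^2 = 0
  Digit '0' (value 0) x 2^1 = 0
  Digit '1' (value 1) x 2^0 = 1
Sum = 7713

7713


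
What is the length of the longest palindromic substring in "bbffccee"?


Input: "bbffccee"
Checking substrings for palindromes:
  [0:2] "bb" (len 2) => palindrome
  [2:4] "ff" (len 2) => palindrome
  [4:6] "cc" (len 2) => palindrome
  [6:8] "ee" (len 2) => palindrome
Longest palindromic substring: "bb" with length 2

2


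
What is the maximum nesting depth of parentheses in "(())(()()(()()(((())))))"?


Input: "(())(()()(()()(((())))))"
Tracking depth:
  Position 0 '(': depth becomes 1
  Position 1 '(': depth becomes 2
  Position 2 ')': depth becomes 1
  Position 3 ')': depth becomes 0
  Position 4 '(': depth becomes 1
  Position 5 '(': depth becomes 2
  Position 6 ')': depth becomes 1
  Position 7 '(': depth becomes 2
  Position 8 ')': depth becomes 1
  Position 9 '(': depth becomes 2
  Position 10 '(': depth becomes 3
  Position 11 ')': depth becomes 2
  Position 12 '(': depth becomes 3
  Position 13 ')': depth becomes 2
  Position 14 '(': depth becomes 3
  Position 15 '(': depth becomes 4
  Position 16 '(': depth becomes 5
  Position 17 '(': depth becomes 6
  Position 18 ')': depth becomes 5
  Position 19 ')': depth becomes 4
  Position 20 ')': depth becomes 3
  Position 21 ')': depth becomes 2
  Position 22 ')': depth becomes 1
  Position 23 ')': depth becomes 0
Maximum depth reached: 6

6


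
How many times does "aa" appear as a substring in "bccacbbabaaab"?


Searching for "aa" in "bccacbbabaaab"
Scanning each position:
  Position 0: "bc" => no
  Position 1: "cc" => no
  Position 2: "ca" => no
  Position 3: "ac" => no
  Position 4: "cb" => no
  Position 5: "bb" => no
  Position 6: "ba" => no
  Position 7: "ab" => no
  Position 8: "ba" => no
  Position 9: "aa" => MATCH
  Position 10: "aa" => MATCH
  Position 11: "ab" => no
Total occurrences: 2

2


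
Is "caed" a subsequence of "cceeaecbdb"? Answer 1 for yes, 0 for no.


Check if "caed" is a subsequence of "cceeaecbdb"
Greedy scan:
  Position 0 ('c'): matches sub[0] = 'c'
  Position 1 ('c'): no match needed
  Position 2 ('e'): no match needed
  Position 3 ('e'): no match needed
  Position 4 ('a'): matches sub[1] = 'a'
  Position 5 ('e'): matches sub[2] = 'e'
  Position 6 ('c'): no match needed
  Position 7 ('b'): no match needed
  Position 8 ('d'): matches sub[3] = 'd'
  Position 9 ('b'): no match needed
All 4 characters matched => is a subsequence

1


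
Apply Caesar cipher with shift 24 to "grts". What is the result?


Caesar cipher: shift "grts" by 24
  'g' (pos 6) + 24 = pos 4 = 'e'
  'r' (pos 17) + 24 = pos 15 = 'p'
  't' (pos 19) + 24 = pos 17 = 'r'
  's' (pos 18) + 24 = pos 16 = 'q'
Result: eprq

eprq


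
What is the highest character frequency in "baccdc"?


Input: baccdc
Character counts:
  'a': 1
  'b': 1
  'c': 3
  'd': 1
Maximum frequency: 3

3


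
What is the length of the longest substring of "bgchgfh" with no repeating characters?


Input: "bgchgfh"
Sliding window (track last position of each char):
  Position 0 ('b'): window [0,0] length 1 -- new best
  Position 1 ('g'): window [0,1] length 2 -- new best
  Position 2 ('c'): window [0,2] length 3 -- new best
  Position 3 ('h'): window [0,3] length 4 -- new best
  Position 4 ('g'): repeat (last at 1), move window start to 2
  Position 4 ('g'): window [2,4] length 3
  Position 5 ('f'): window [2,5] length 4
  Position 6 ('h'): repeat (last at 3), move window start to 4
  Position 6 ('h'): window [4,6] length 3
Longest substring with no repeats: "bgch" with length 4

4


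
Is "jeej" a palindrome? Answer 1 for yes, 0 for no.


Input: jeej
Reversed: jeej
  Compare pos 0 ('j') with pos 3 ('j'): match
  Compare pos 1 ('e') with pos 2 ('e'): match
Result: palindrome

1


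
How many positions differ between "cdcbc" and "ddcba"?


Comparing "cdcbc" and "ddcba" position by position:
  Position 0: 'c' vs 'd' => DIFFER
  Position 1: 'd' vs 'd' => same
  Position 2: 'c' vs 'c' => same
  Position 3: 'b' vs 'b' => same
  Position 4: 'c' vs 'a' => DIFFER
Positions that differ: 2

2


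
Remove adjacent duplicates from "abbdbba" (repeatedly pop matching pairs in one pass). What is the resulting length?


Input: abbdbba
Stack-based adjacent duplicate removal:
  Read 'a': push. Stack: a
  Read 'b': push. Stack: ab
  Read 'b': matches stack top 'b' => pop. Stack: a
  Read 'd': push. Stack: ad
  Read 'b': push. Stack: adb
  Read 'b': matches stack top 'b' => pop. Stack: ad
  Read 'a': push. Stack: ada
Final stack: "ada" (length 3)

3


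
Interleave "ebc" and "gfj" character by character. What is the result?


Interleaving "ebc" and "gfj":
  Position 0: 'e' from first, 'g' from second => "eg"
  Position 1: 'b' from first, 'f' from second => "bf"
  Position 2: 'c' from first, 'j' from second => "cj"
Result: egbfcj

egbfcj


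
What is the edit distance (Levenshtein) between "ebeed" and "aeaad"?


Computing edit distance: "ebeed" -> "aeaad"
DP table:
           a    e    a    a    d
      0    1    2    3    4    5
  e   1    1    1    2    3    4
  b   2    2    2    2    3    4
  e   3    3    2    3    3    4
  e   4    4    3    3    4    4
  d   5    5    4    4    4    4
Edit distance = dp[5][5] = 4

4


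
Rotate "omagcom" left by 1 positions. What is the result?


Input: "omagcom", rotate left by 1
First 1 characters: "o"
Remaining characters: "magcom"
Concatenate remaining + first: "magcom" + "o" = "magcomo"

magcomo


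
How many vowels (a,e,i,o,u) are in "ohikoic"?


Input: ohikoic
Checking each character:
  'o' at position 0: vowel (running total: 1)
  'h' at position 1: consonant
  'i' at position 2: vowel (running total: 2)
  'k' at position 3: consonant
  'o' at position 4: vowel (running total: 3)
  'i' at position 5: vowel (running total: 4)
  'c' at position 6: consonant
Total vowels: 4

4


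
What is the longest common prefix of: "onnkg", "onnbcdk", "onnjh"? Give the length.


Words: onnkg, onnbcdk, onnjh
  Position 0: all 'o' => match
  Position 1: all 'n' => match
  Position 2: all 'n' => match
  Position 3: ('k', 'b', 'j') => mismatch, stop
LCP = "onn" (length 3)

3


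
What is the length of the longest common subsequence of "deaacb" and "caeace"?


LCS of "deaacb" and "caeace"
DP table:
           c    a    e    a    c    e
      0    0    0    0    0    0    0
  d   0    0    0    0    0    0    0
  e   0    0    0    1    1    1    1
  a   0    0    1    1    2    2    2
  a   0    0    1    1    2    2    2
  c   0    1    1    1    2    3    3
  b   0    1    1    1    2    3    3
LCS length = dp[6][6] = 3

3


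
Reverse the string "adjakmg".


Input: adjakmg
Reading characters right to left:
  Position 6: 'g'
  Position 5: 'm'
  Position 4: 'k'
  Position 3: 'a'
  Position 2: 'j'
  Position 1: 'd'
  Position 0: 'a'
Reversed: gmkajda

gmkajda


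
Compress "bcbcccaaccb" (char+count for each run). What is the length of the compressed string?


Input: bcbcccaaccb
Runs:
  'b' x 1 => "b1"
  'c' x 1 => "c1"
  'b' x 1 => "b1"
  'c' x 3 => "c3"
  'a' x 2 => "a2"
  'c' x 2 => "c2"
  'b' x 1 => "b1"
Compressed: "b1c1b1c3a2c2b1"
Compressed length: 14

14


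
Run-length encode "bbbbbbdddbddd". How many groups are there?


Input: bbbbbbdddbddd
Scanning for consecutive runs:
  Group 1: 'b' x 6 (positions 0-5)
  Group 2: 'd' x 3 (positions 6-8)
  Group 3: 'b' x 1 (positions 9-9)
  Group 4: 'd' x 3 (positions 10-12)
Total groups: 4

4


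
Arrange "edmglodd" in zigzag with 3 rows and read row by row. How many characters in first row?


Zigzag "edmglodd" into 3 rows:
Placing characters:
  'e' => row 0
  'd' => row 1
  'm' => row 2
  'g' => row 1
  'l' => row 0
  'o' => row 1
  'd' => row 2
  'd' => row 1
Rows:
  Row 0: "el"
  Row 1: "dgod"
  Row 2: "md"
First row length: 2

2


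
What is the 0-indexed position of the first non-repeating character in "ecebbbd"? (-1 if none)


Input: ecebbbd
Character frequencies:
  'b': 3
  'c': 1
  'd': 1
  'e': 2
Scanning left to right for freq == 1:
  Position 0 ('e'): freq=2, skip
  Position 1 ('c'): unique! => answer = 1

1


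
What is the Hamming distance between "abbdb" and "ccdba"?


Comparing "abbdb" and "ccdba" position by position:
  Position 0: 'a' vs 'c' => differ
  Position 1: 'b' vs 'c' => differ
  Position 2: 'b' vs 'd' => differ
  Position 3: 'd' vs 'b' => differ
  Position 4: 'b' vs 'a' => differ
Total differences (Hamming distance): 5

5


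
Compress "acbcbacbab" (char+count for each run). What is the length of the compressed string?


Input: acbcbacbab
Runs:
  'a' x 1 => "a1"
  'c' x 1 => "c1"
  'b' x 1 => "b1"
  'c' x 1 => "c1"
  'b' x 1 => "b1"
  'a' x 1 => "a1"
  'c' x 1 => "c1"
  'b' x 1 => "b1"
  'a' x 1 => "a1"
  'b' x 1 => "b1"
Compressed: "a1c1b1c1b1a1c1b1a1b1"
Compressed length: 20

20


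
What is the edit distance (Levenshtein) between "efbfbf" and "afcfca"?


Computing edit distance: "efbfbf" -> "afcfca"
DP table:
           a    f    c    f    c    a
      0    1    2    3    4    5    6
  e   1    1    2    3    4    5    6
  f   2    2    1    2    3    4    5
  b   3    3    2    2    3    4    5
  f   4    4    3    3    2    3    4
  b   5    5    4    4    3    3    4
  f   6    6    5    5    4    4    4
Edit distance = dp[6][6] = 4

4


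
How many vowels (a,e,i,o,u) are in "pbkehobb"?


Input: pbkehobb
Checking each character:
  'p' at position 0: consonant
  'b' at position 1: consonant
  'k' at position 2: consonant
  'e' at position 3: vowel (running total: 1)
  'h' at position 4: consonant
  'o' at position 5: vowel (running total: 2)
  'b' at position 6: consonant
  'b' at position 7: consonant
Total vowels: 2

2


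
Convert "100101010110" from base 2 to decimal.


Input: "100101010110" in base 2
Positional expansion:
  Digit '1' (value 1) x 2^11 = 2048
  Digit '0' (value 0) x 2^10 = 0
  Digit '0' (value 0) x 2^9 = 0
  Digit '1' (value 1) x 2^8 = 256
  Digit '0' (value 0) x 2^7 = 0
  Digit '1' (value 1) x 2^6 = 64
  Digit '0' (value 0) x 2^5 = 0
  Digit '1' (value 1) x 2^4 = 16
  Digit '0' (value 0) x 2^3 = 0
  Digit '1' (value 1) x 2^2 = 4
  Digit '1' (value 1) x 2^1 = 2
  Digit '0' (value 0) x 2^0 = 0
Sum = 2390

2390


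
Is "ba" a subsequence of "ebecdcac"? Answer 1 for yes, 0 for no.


Check if "ba" is a subsequence of "ebecdcac"
Greedy scan:
  Position 0 ('e'): no match needed
  Position 1 ('b'): matches sub[0] = 'b'
  Position 2 ('e'): no match needed
  Position 3 ('c'): no match needed
  Position 4 ('d'): no match needed
  Position 5 ('c'): no match needed
  Position 6 ('a'): matches sub[1] = 'a'
  Position 7 ('c'): no match needed
All 2 characters matched => is a subsequence

1


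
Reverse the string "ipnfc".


Input: ipnfc
Reading characters right to left:
  Position 4: 'c'
  Position 3: 'f'
  Position 2: 'n'
  Position 1: 'p'
  Position 0: 'i'
Reversed: cfnpi

cfnpi


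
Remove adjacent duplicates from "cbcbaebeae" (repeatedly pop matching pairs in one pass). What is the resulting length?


Input: cbcbaebeae
Stack-based adjacent duplicate removal:
  Read 'c': push. Stack: c
  Read 'b': push. Stack: cb
  Read 'c': push. Stack: cbc
  Read 'b': push. Stack: cbcb
  Read 'a': push. Stack: cbcba
  Read 'e': push. Stack: cbcbae
  Read 'b': push. Stack: cbcbaeb
  Read 'e': push. Stack: cbcbaebe
  Read 'a': push. Stack: cbcbaebea
  Read 'e': push. Stack: cbcbaebeae
Final stack: "cbcbaebeae" (length 10)

10


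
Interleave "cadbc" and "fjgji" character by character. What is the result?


Interleaving "cadbc" and "fjgji":
  Position 0: 'c' from first, 'f' from second => "cf"
  Position 1: 'a' from first, 'j' from second => "aj"
  Position 2: 'd' from first, 'g' from second => "dg"
  Position 3: 'b' from first, 'j' from second => "bj"
  Position 4: 'c' from first, 'i' from second => "ci"
Result: cfajdgbjci

cfajdgbjci


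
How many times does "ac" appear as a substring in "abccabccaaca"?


Searching for "ac" in "abccabccaaca"
Scanning each position:
  Position 0: "ab" => no
  Position 1: "bc" => no
  Position 2: "cc" => no
  Position 3: "ca" => no
  Position 4: "ab" => no
  Position 5: "bc" => no
  Position 6: "cc" => no
  Position 7: "ca" => no
  Position 8: "aa" => no
  Position 9: "ac" => MATCH
  Position 10: "ca" => no
Total occurrences: 1

1


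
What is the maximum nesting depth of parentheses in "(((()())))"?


Input: "(((()())))"
Tracking depth:
  Position 0 '(': depth becomes 1
  Position 1 '(': depth becomes 2
  Position 2 '(': depth becomes 3
  Position 3 '(': depth becomes 4
  Position 4 ')': depth becomes 3
  Position 5 '(': depth becomes 4
  Position 6 ')': depth becomes 3
  Position 7 ')': depth becomes 2
  Position 8 ')': depth becomes 1
  Position 9 ')': depth becomes 0
Maximum depth reached: 4

4


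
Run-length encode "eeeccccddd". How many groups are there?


Input: eeeccccddd
Scanning for consecutive runs:
  Group 1: 'e' x 3 (positions 0-2)
  Group 2: 'c' x 4 (positions 3-6)
  Group 3: 'd' x 3 (positions 7-9)
Total groups: 3

3


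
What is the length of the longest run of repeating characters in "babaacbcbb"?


Input: "babaacbcbb"
Scanning for longest run:
  Position 1 ('a'): new char, reset run to 1
  Position 2 ('b'): new char, reset run to 1
  Position 3 ('a'): new char, reset run to 1
  Position 4 ('a'): continues run of 'a', length=2
  Position 5 ('c'): new char, reset run to 1
  Position 6 ('b'): new char, reset run to 1
  Position 7 ('c'): new char, reset run to 1
  Position 8 ('b'): new char, reset run to 1
  Position 9 ('b'): continues run of 'b', length=2
Longest run: 'a' with length 2

2


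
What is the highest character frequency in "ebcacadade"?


Input: ebcacadade
Character counts:
  'a': 3
  'b': 1
  'c': 2
  'd': 2
  'e': 2
Maximum frequency: 3

3


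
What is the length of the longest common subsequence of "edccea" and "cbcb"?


LCS of "edccea" and "cbcb"
DP table:
           c    b    c    b
      0    0    0    0    0
  e   0    0    0    0    0
  d   0    0    0    0    0
  c   0    1    1    1    1
  c   0    1    1    2    2
  e   0    1    1    2    2
  a   0    1    1    2    2
LCS length = dp[6][4] = 2

2


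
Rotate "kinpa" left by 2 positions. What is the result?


Input: "kinpa", rotate left by 2
First 2 characters: "ki"
Remaining characters: "npa"
Concatenate remaining + first: "npa" + "ki" = "npaki"

npaki


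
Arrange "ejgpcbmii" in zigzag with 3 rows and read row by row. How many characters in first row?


Zigzag "ejgpcbmii" into 3 rows:
Placing characters:
  'e' => row 0
  'j' => row 1
  'g' => row 2
  'p' => row 1
  'c' => row 0
  'b' => row 1
  'm' => row 2
  'i' => row 1
  'i' => row 0
Rows:
  Row 0: "eci"
  Row 1: "jpbi"
  Row 2: "gm"
First row length: 3

3


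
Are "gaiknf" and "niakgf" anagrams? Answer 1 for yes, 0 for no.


Strings: "gaiknf", "niakgf"
Sorted first:  afgikn
Sorted second: afgikn
Sorted forms match => anagrams

1


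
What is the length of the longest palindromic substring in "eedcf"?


Input: "eedcf"
Checking substrings for palindromes:
  [0:2] "ee" (len 2) => palindrome
Longest palindromic substring: "ee" with length 2

2


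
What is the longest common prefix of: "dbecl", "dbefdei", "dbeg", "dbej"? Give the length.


Words: dbecl, dbefdei, dbeg, dbej
  Position 0: all 'd' => match
  Position 1: all 'b' => match
  Position 2: all 'e' => match
  Position 3: ('c', 'f', 'g', 'j') => mismatch, stop
LCP = "dbe" (length 3)

3


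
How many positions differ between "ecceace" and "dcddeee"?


Comparing "ecceace" and "dcddeee" position by position:
  Position 0: 'e' vs 'd' => DIFFER
  Position 1: 'c' vs 'c' => same
  Position 2: 'c' vs 'd' => DIFFER
  Position 3: 'e' vs 'd' => DIFFER
  Position 4: 'a' vs 'e' => DIFFER
  Position 5: 'c' vs 'e' => DIFFER
  Position 6: 'e' vs 'e' => same
Positions that differ: 5

5


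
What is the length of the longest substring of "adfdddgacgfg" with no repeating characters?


Input: "adfdddgacgfg"
Sliding window (track last position of each char):
  Position 0 ('a'): window [0,0] length 1 -- new best
  Position 1 ('d'): window [0,1] length 2 -- new best
  Position 2 ('f'): window [0,2] length 3 -- new best
  Position 3 ('d'): repeat (last at 1), move window start to 2
  Position 3 ('d'): window [2,3] length 2
  Position 4 ('d'): repeat (last at 3), move window start to 4
  Position 4 ('d'): window [4,4] length 1
  Position 5 ('d'): repeat (last at 4), move window start to 5
  Position 5 ('d'): window [5,5] length 1
  Position 6 ('g'): window [5,6] length 2
  Position 7 ('a'): window [5,7] length 3
  Position 8 ('c'): window [5,8] length 4 -- new best
  Position 9 ('g'): repeat (last at 6), move window start to 7
  Position 9 ('g'): window [7,9] length 3
  Position 10 ('f'): window [7,10] length 4
  Position 11 ('g'): repeat (last at 9), move window start to 10
  Position 11 ('g'): window [10,11] length 2
Longest substring with no repeats: "dgac" with length 4

4


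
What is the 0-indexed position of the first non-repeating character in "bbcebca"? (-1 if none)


Input: bbcebca
Character frequencies:
  'a': 1
  'b': 3
  'c': 2
  'e': 1
Scanning left to right for freq == 1:
  Position 0 ('b'): freq=3, skip
  Position 1 ('b'): freq=3, skip
  Position 2 ('c'): freq=2, skip
  Position 3 ('e'): unique! => answer = 3

3


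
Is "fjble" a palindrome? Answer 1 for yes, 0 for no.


Input: fjble
Reversed: elbjf
  Compare pos 0 ('f') with pos 4 ('e'): MISMATCH
  Compare pos 1 ('j') with pos 3 ('l'): MISMATCH
Result: not a palindrome

0


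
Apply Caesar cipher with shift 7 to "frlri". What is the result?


Caesar cipher: shift "frlri" by 7
  'f' (pos 5) + 7 = pos 12 = 'm'
  'r' (pos 17) + 7 = pos 24 = 'y'
  'l' (pos 11) + 7 = pos 18 = 's'
  'r' (pos 17) + 7 = pos 24 = 'y'
  'i' (pos 8) + 7 = pos 15 = 'p'
Result: mysyp

mysyp


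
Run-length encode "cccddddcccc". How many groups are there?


Input: cccddddcccc
Scanning for consecutive runs:
  Group 1: 'c' x 3 (positions 0-2)
  Group 2: 'd' x 4 (positions 3-6)
  Group 3: 'c' x 4 (positions 7-10)
Total groups: 3

3


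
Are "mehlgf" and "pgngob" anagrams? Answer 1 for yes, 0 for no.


Strings: "mehlgf", "pgngob"
Sorted first:  efghlm
Sorted second: bggnop
Differ at position 0: 'e' vs 'b' => not anagrams

0


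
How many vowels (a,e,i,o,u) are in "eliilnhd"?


Input: eliilnhd
Checking each character:
  'e' at position 0: vowel (running total: 1)
  'l' at position 1: consonant
  'i' at position 2: vowel (running total: 2)
  'i' at position 3: vowel (running total: 3)
  'l' at position 4: consonant
  'n' at position 5: consonant
  'h' at position 6: consonant
  'd' at position 7: consonant
Total vowels: 3

3


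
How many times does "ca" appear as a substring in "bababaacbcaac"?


Searching for "ca" in "bababaacbcaac"
Scanning each position:
  Position 0: "ba" => no
  Position 1: "ab" => no
  Position 2: "ba" => no
  Position 3: "ab" => no
  Position 4: "ba" => no
  Position 5: "aa" => no
  Position 6: "ac" => no
  Position 7: "cb" => no
  Position 8: "bc" => no
  Position 9: "ca" => MATCH
  Position 10: "aa" => no
  Position 11: "ac" => no
Total occurrences: 1

1


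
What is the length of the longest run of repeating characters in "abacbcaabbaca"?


Input: "abacbcaabbaca"
Scanning for longest run:
  Position 1 ('b'): new char, reset run to 1
  Position 2 ('a'): new char, reset run to 1
  Position 3 ('c'): new char, reset run to 1
  Position 4 ('b'): new char, reset run to 1
  Position 5 ('c'): new char, reset run to 1
  Position 6 ('a'): new char, reset run to 1
  Position 7 ('a'): continues run of 'a', length=2
  Position 8 ('b'): new char, reset run to 1
  Position 9 ('b'): continues run of 'b', length=2
  Position 10 ('a'): new char, reset run to 1
  Position 11 ('c'): new char, reset run to 1
  Position 12 ('a'): new char, reset run to 1
Longest run: 'a' with length 2

2


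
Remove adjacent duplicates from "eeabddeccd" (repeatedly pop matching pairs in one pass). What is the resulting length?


Input: eeabddeccd
Stack-based adjacent duplicate removal:
  Read 'e': push. Stack: e
  Read 'e': matches stack top 'e' => pop. Stack: (empty)
  Read 'a': push. Stack: a
  Read 'b': push. Stack: ab
  Read 'd': push. Stack: abd
  Read 'd': matches stack top 'd' => pop. Stack: ab
  Read 'e': push. Stack: abe
  Read 'c': push. Stack: abec
  Read 'c': matches stack top 'c' => pop. Stack: abe
  Read 'd': push. Stack: abed
Final stack: "abed" (length 4)

4


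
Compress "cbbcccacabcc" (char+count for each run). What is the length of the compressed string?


Input: cbbcccacabcc
Runs:
  'c' x 1 => "c1"
  'b' x 2 => "b2"
  'c' x 3 => "c3"
  'a' x 1 => "a1"
  'c' x 1 => "c1"
  'a' x 1 => "a1"
  'b' x 1 => "b1"
  'c' x 2 => "c2"
Compressed: "c1b2c3a1c1a1b1c2"
Compressed length: 16

16


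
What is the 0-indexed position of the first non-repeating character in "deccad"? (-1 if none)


Input: deccad
Character frequencies:
  'a': 1
  'c': 2
  'd': 2
  'e': 1
Scanning left to right for freq == 1:
  Position 0 ('d'): freq=2, skip
  Position 1 ('e'): unique! => answer = 1

1


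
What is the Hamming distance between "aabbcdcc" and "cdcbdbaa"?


Comparing "aabbcdcc" and "cdcbdbaa" position by position:
  Position 0: 'a' vs 'c' => differ
  Position 1: 'a' vs 'd' => differ
  Position 2: 'b' vs 'c' => differ
  Position 3: 'b' vs 'b' => same
  Position 4: 'c' vs 'd' => differ
  Position 5: 'd' vs 'b' => differ
  Position 6: 'c' vs 'a' => differ
  Position 7: 'c' vs 'a' => differ
Total differences (Hamming distance): 7

7


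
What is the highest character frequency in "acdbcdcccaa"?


Input: acdbcdcccaa
Character counts:
  'a': 3
  'b': 1
  'c': 5
  'd': 2
Maximum frequency: 5

5


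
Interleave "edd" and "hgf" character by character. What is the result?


Interleaving "edd" and "hgf":
  Position 0: 'e' from first, 'h' from second => "eh"
  Position 1: 'd' from first, 'g' from second => "dg"
  Position 2: 'd' from first, 'f' from second => "df"
Result: ehdgdf

ehdgdf


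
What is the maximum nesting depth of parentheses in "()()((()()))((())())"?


Input: "()()((()()))((())())"
Tracking depth:
  Position 0 '(': depth becomes 1
  Position 1 ')': depth becomes 0
  Position 2 '(': depth becomes 1
  Position 3 ')': depth becomes 0
  Position 4 '(': depth becomes 1
  Position 5 '(': depth becomes 2
  Position 6 '(': depth becomes 3
  Position 7 ')': depth becomes 2
  Position 8 '(': depth becomes 3
  Position 9 ')': depth becomes 2
  Position 10 ')': depth becomes 1
  Position 11 ')': depth becomes 0
  Position 12 '(': depth becomes 1
  Position 13 '(': depth becomes 2
  Position 14 '(': depth becomes 3
  Position 15 ')': depth becomes 2
  Position 16 ')': depth becomes 1
  Position 17 '(': depth becomes 2
  Position 18 ')': depth becomes 1
  Position 19 ')': depth becomes 0
Maximum depth reached: 3

3


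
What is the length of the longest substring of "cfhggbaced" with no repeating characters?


Input: "cfhggbaced"
Sliding window (track last position of each char):
  Position 0 ('c'): window [0,0] length 1 -- new best
  Position 1 ('f'): window [0,1] length 2 -- new best
  Position 2 ('h'): window [0,2] length 3 -- new best
  Position 3 ('g'): window [0,3] length 4 -- new best
  Position 4 ('g'): repeat (last at 3), move window start to 4
  Position 4 ('g'): window [4,4] length 1
  Position 5 ('b'): window [4,5] length 2
  Position 6 ('a'): window [4,6] length 3
  Position 7 ('c'): window [4,7] length 4
  Position 8 ('e'): window [4,8] length 5 -- new best
  Position 9 ('d'): window [4,9] length 6 -- new best
Longest substring with no repeats: "gbaced" with length 6

6


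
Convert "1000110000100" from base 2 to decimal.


Input: "1000110000100" in base 2
Positional expansion:
  Digit '1' (value 1) x 2^12 = 4096
  Digit '0' (value 0) x 2^11 = 0
  Digit '0' (value 0) x 2^10 = 0
  Digit '0' (value 0) x 2^9 = 0
  Digit '1' (value 1) x 2^8 = 256
  Digit '1' (value 1) x 2^7 = 128
  Digit '0' (value 0) x 2^6 = 0
  Digit '0' (value 0) x 2^5 = 0
  Digit '0' (value 0) x 2^4 = 0
  Digit '0' (value 0) x 2^3 = 0
  Digit '1' (value 1) x 2^2 = 4
  Digit '0' (value 0) x 2^1 = 0
  Digit '0' (value 0) x 2^0 = 0
Sum = 4484

4484


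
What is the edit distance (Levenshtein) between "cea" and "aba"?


Computing edit distance: "cea" -> "aba"
DP table:
           a    b    a
      0    1    2    3
  c   1    1    2    3
  e   2    2    2    3
  a   3    2    3    2
Edit distance = dp[3][3] = 2

2


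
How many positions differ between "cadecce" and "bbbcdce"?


Comparing "cadecce" and "bbbcdce" position by position:
  Position 0: 'c' vs 'b' => DIFFER
  Position 1: 'a' vs 'b' => DIFFER
  Position 2: 'd' vs 'b' => DIFFER
  Position 3: 'e' vs 'c' => DIFFER
  Position 4: 'c' vs 'd' => DIFFER
  Position 5: 'c' vs 'c' => same
  Position 6: 'e' vs 'e' => same
Positions that differ: 5

5


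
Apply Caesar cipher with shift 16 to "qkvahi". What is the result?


Caesar cipher: shift "qkvahi" by 16
  'q' (pos 16) + 16 = pos 6 = 'g'
  'k' (pos 10) + 16 = pos 0 = 'a'
  'v' (pos 21) + 16 = pos 11 = 'l'
  'a' (pos 0) + 16 = pos 16 = 'q'
  'h' (pos 7) + 16 = pos 23 = 'x'
  'i' (pos 8) + 16 = pos 24 = 'y'
Result: galqxy

galqxy


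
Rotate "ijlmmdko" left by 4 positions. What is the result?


Input: "ijlmmdko", rotate left by 4
First 4 characters: "ijlm"
Remaining characters: "mdko"
Concatenate remaining + first: "mdko" + "ijlm" = "mdkoijlm"

mdkoijlm


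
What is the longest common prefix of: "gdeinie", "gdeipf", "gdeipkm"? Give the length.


Words: gdeinie, gdeipf, gdeipkm
  Position 0: all 'g' => match
  Position 1: all 'd' => match
  Position 2: all 'e' => match
  Position 3: all 'i' => match
  Position 4: ('n', 'p', 'p') => mismatch, stop
LCP = "gdei" (length 4)

4


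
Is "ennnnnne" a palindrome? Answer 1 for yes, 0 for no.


Input: ennnnnne
Reversed: ennnnnne
  Compare pos 0 ('e') with pos 7 ('e'): match
  Compare pos 1 ('n') with pos 6 ('n'): match
  Compare pos 2 ('n') with pos 5 ('n'): match
  Compare pos 3 ('n') with pos 4 ('n'): match
Result: palindrome

1


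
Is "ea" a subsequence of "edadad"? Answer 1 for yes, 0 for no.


Check if "ea" is a subsequence of "edadad"
Greedy scan:
  Position 0 ('e'): matches sub[0] = 'e'
  Position 1 ('d'): no match needed
  Position 2 ('a'): matches sub[1] = 'a'
  Position 3 ('d'): no match needed
  Position 4 ('a'): no match needed
  Position 5 ('d'): no match needed
All 2 characters matched => is a subsequence

1


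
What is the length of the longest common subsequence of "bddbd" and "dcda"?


LCS of "bddbd" and "dcda"
DP table:
           d    c    d    a
      0    0    0    0    0
  b   0    0    0    0    0
  d   0    1    1    1    1
  d   0    1    1    2    2
  b   0    1    1    2    2
  d   0    1    1    2    2
LCS length = dp[5][4] = 2

2


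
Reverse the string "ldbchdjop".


Input: ldbchdjop
Reading characters right to left:
  Position 8: 'p'
  Position 7: 'o'
  Position 6: 'j'
  Position 5: 'd'
  Position 4: 'h'
  Position 3: 'c'
  Position 2: 'b'
  Position 1: 'd'
  Position 0: 'l'
Reversed: pojdhcbdl

pojdhcbdl


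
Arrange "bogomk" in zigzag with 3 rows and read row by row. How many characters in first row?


Zigzag "bogomk" into 3 rows:
Placing characters:
  'b' => row 0
  'o' => row 1
  'g' => row 2
  'o' => row 1
  'm' => row 0
  'k' => row 1
Rows:
  Row 0: "bm"
  Row 1: "ook"
  Row 2: "g"
First row length: 2

2


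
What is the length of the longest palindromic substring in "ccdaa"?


Input: "ccdaa"
Checking substrings for palindromes:
  [0:2] "cc" (len 2) => palindrome
  [3:5] "aa" (len 2) => palindrome
Longest palindromic substring: "cc" with length 2

2


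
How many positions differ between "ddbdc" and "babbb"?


Comparing "ddbdc" and "babbb" position by position:
  Position 0: 'd' vs 'b' => DIFFER
  Position 1: 'd' vs 'a' => DIFFER
  Position 2: 'b' vs 'b' => same
  Position 3: 'd' vs 'b' => DIFFER
  Position 4: 'c' vs 'b' => DIFFER
Positions that differ: 4

4


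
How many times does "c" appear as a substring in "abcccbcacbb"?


Searching for "c" in "abcccbcacbb"
Scanning each position:
  Position 0: "a" => no
  Position 1: "b" => no
  Position 2: "c" => MATCH
  Position 3: "c" => MATCH
  Position 4: "c" => MATCH
  Position 5: "b" => no
  Position 6: "c" => MATCH
  Position 7: "a" => no
  Position 8: "c" => MATCH
  Position 9: "b" => no
  Position 10: "b" => no
Total occurrences: 5

5


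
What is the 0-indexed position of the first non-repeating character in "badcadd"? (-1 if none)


Input: badcadd
Character frequencies:
  'a': 2
  'b': 1
  'c': 1
  'd': 3
Scanning left to right for freq == 1:
  Position 0 ('b'): unique! => answer = 0

0


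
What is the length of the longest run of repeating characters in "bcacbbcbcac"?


Input: "bcacbbcbcac"
Scanning for longest run:
  Position 1 ('c'): new char, reset run to 1
  Position 2 ('a'): new char, reset run to 1
  Position 3 ('c'): new char, reset run to 1
  Position 4 ('b'): new char, reset run to 1
  Position 5 ('b'): continues run of 'b', length=2
  Position 6 ('c'): new char, reset run to 1
  Position 7 ('b'): new char, reset run to 1
  Position 8 ('c'): new char, reset run to 1
  Position 9 ('a'): new char, reset run to 1
  Position 10 ('c'): new char, reset run to 1
Longest run: 'b' with length 2

2


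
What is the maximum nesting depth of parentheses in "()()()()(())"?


Input: "()()()()(())"
Tracking depth:
  Position 0 '(': depth becomes 1
  Position 1 ')': depth becomes 0
  Position 2 '(': depth becomes 1
  Position 3 ')': depth becomes 0
  Position 4 '(': depth becomes 1
  Position 5 ')': depth becomes 0
  Position 6 '(': depth becomes 1
  Position 7 ')': depth becomes 0
  Position 8 '(': depth becomes 1
  Position 9 '(': depth becomes 2
  Position 10 ')': depth becomes 1
  Position 11 ')': depth becomes 0
Maximum depth reached: 2

2


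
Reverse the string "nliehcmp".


Input: nliehcmp
Reading characters right to left:
  Position 7: 'p'
  Position 6: 'm'
  Position 5: 'c'
  Position 4: 'h'
  Position 3: 'e'
  Position 2: 'i'
  Position 1: 'l'
  Position 0: 'n'
Reversed: pmcheiln

pmcheiln


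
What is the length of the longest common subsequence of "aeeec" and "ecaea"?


LCS of "aeeec" and "ecaea"
DP table:
           e    c    a    e    a
      0    0    0    0    0    0
  a   0    0    0    1    1    1
  e   0    1    1    1    2    2
  e   0    1    1    1    2    2
  e   0    1    1    1    2    2
  c   0    1    2    2    2    2
LCS length = dp[5][5] = 2

2


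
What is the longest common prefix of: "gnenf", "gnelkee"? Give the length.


Words: gnenf, gnelkee
  Position 0: all 'g' => match
  Position 1: all 'n' => match
  Position 2: all 'e' => match
  Position 3: ('n', 'l') => mismatch, stop
LCP = "gne" (length 3)

3


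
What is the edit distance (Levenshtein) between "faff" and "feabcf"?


Computing edit distance: "faff" -> "feabcf"
DP table:
           f    e    a    b    c    f
      0    1    2    3    4    5    6
  f   1    0    1    2    3    4    5
  a   2    1    1    1    2    3    4
  f   3    2    2    2    2    3    3
  f   4    3    3    3    3    3    3
Edit distance = dp[4][6] = 3

3


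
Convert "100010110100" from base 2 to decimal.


Input: "100010110100" in base 2
Positional expansion:
  Digit '1' (value 1) x 2^11 = 2048
  Digit '0' (value 0) x 2^10 = 0
  Digit '0' (value 0) x 2^9 = 0
  Digit '0' (value 0) x 2^8 = 0
  Digit '1' (value 1) x 2^7 = 128
  Digit '0' (value 0) x 2^6 = 0
  Digit '1' (value 1) x 2^5 = 32
  Digit '1' (value 1) x 2^4 = 16
  Digit '0' (value 0) x 2^3 = 0
  Digit '1' (value 1) x 2^2 = 4
  Digit '0' (value 0) x 2^1 = 0
  Digit '0' (value 0) x 2^0 = 0
Sum = 2228

2228


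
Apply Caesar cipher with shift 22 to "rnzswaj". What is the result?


Caesar cipher: shift "rnzswaj" by 22
  'r' (pos 17) + 22 = pos 13 = 'n'
  'n' (pos 13) + 22 = pos 9 = 'j'
  'z' (pos 25) + 22 = pos 21 = 'v'
  's' (pos 18) + 22 = pos 14 = 'o'
  'w' (pos 22) + 22 = pos 18 = 's'
  'a' (pos 0) + 22 = pos 22 = 'w'
  'j' (pos 9) + 22 = pos 5 = 'f'
Result: njvoswf

njvoswf


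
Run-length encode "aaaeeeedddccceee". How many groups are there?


Input: aaaeeeedddccceee
Scanning for consecutive runs:
  Group 1: 'a' x 3 (positions 0-2)
  Group 2: 'e' x 4 (positions 3-6)
  Group 3: 'd' x 3 (positions 7-9)
  Group 4: 'c' x 3 (positions 10-12)
  Group 5: 'e' x 3 (positions 13-15)
Total groups: 5

5


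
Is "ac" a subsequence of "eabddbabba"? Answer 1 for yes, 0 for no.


Check if "ac" is a subsequence of "eabddbabba"
Greedy scan:
  Position 0 ('e'): no match needed
  Position 1 ('a'): matches sub[0] = 'a'
  Position 2 ('b'): no match needed
  Position 3 ('d'): no match needed
  Position 4 ('d'): no match needed
  Position 5 ('b'): no match needed
  Position 6 ('a'): no match needed
  Position 7 ('b'): no match needed
  Position 8 ('b'): no match needed
  Position 9 ('a'): no match needed
Only matched 1/2 characters => not a subsequence

0


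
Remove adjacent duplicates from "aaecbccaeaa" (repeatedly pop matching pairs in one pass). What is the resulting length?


Input: aaecbccaeaa
Stack-based adjacent duplicate removal:
  Read 'a': push. Stack: a
  Read 'a': matches stack top 'a' => pop. Stack: (empty)
  Read 'e': push. Stack: e
  Read 'c': push. Stack: ec
  Read 'b': push. Stack: ecb
  Read 'c': push. Stack: ecbc
  Read 'c': matches stack top 'c' => pop. Stack: ecb
  Read 'a': push. Stack: ecba
  Read 'e': push. Stack: ecbae
  Read 'a': push. Stack: ecbaea
  Read 'a': matches stack top 'a' => pop. Stack: ecbae
Final stack: "ecbae" (length 5)

5


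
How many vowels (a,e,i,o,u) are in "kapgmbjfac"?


Input: kapgmbjfac
Checking each character:
  'k' at position 0: consonant
  'a' at position 1: vowel (running total: 1)
  'p' at position 2: consonant
  'g' at position 3: consonant
  'm' at position 4: consonant
  'b' at position 5: consonant
  'j' at position 6: consonant
  'f' at position 7: consonant
  'a' at position 8: vowel (running total: 2)
  'c' at position 9: consonant
Total vowels: 2

2


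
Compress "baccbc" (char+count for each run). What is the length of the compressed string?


Input: baccbc
Runs:
  'b' x 1 => "b1"
  'a' x 1 => "a1"
  'c' x 2 => "c2"
  'b' x 1 => "b1"
  'c' x 1 => "c1"
Compressed: "b1a1c2b1c1"
Compressed length: 10

10


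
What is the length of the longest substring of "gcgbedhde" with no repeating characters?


Input: "gcgbedhde"
Sliding window (track last position of each char):
  Position 0 ('g'): window [0,0] length 1 -- new best
  Position 1 ('c'): window [0,1] length 2 -- new best
  Position 2 ('g'): repeat (last at 0), move window start to 1
  Position 2 ('g'): window [1,2] length 2
  Position 3 ('b'): window [1,3] length 3 -- new best
  Position 4 ('e'): window [1,4] length 4 -- new best
  Position 5 ('d'): window [1,5] length 5 -- new best
  Position 6 ('h'): window [1,6] length 6 -- new best
  Position 7 ('d'): repeat (last at 5), move window start to 6
  Position 7 ('d'): window [6,7] length 2
  Position 8 ('e'): window [6,8] length 3
Longest substring with no repeats: "cgbedh" with length 6

6


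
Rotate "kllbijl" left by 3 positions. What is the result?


Input: "kllbijl", rotate left by 3
First 3 characters: "kll"
Remaining characters: "bijl"
Concatenate remaining + first: "bijl" + "kll" = "bijlkll"

bijlkll


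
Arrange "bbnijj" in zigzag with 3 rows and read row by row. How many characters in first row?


Zigzag "bbnijj" into 3 rows:
Placing characters:
  'b' => row 0
  'b' => row 1
  'n' => row 2
  'i' => row 1
  'j' => row 0
  'j' => row 1
Rows:
  Row 0: "bj"
  Row 1: "bij"
  Row 2: "n"
First row length: 2

2


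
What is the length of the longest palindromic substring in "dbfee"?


Input: "dbfee"
Checking substrings for palindromes:
  [3:5] "ee" (len 2) => palindrome
Longest palindromic substring: "ee" with length 2

2


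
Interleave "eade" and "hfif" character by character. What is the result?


Interleaving "eade" and "hfif":
  Position 0: 'e' from first, 'h' from second => "eh"
  Position 1: 'a' from first, 'f' from second => "af"
  Position 2: 'd' from first, 'i' from second => "di"
  Position 3: 'e' from first, 'f' from second => "ef"
Result: ehafdief

ehafdief


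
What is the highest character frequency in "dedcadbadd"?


Input: dedcadbadd
Character counts:
  'a': 2
  'b': 1
  'c': 1
  'd': 5
  'e': 1
Maximum frequency: 5

5


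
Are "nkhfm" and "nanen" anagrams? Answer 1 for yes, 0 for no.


Strings: "nkhfm", "nanen"
Sorted first:  fhkmn
Sorted second: aennn
Differ at position 0: 'f' vs 'a' => not anagrams

0


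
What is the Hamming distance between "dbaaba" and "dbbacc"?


Comparing "dbaaba" and "dbbacc" position by position:
  Position 0: 'd' vs 'd' => same
  Position 1: 'b' vs 'b' => same
  Position 2: 'a' vs 'b' => differ
  Position 3: 'a' vs 'a' => same
  Position 4: 'b' vs 'c' => differ
  Position 5: 'a' vs 'c' => differ
Total differences (Hamming distance): 3

3


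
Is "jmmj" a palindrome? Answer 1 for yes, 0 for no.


Input: jmmj
Reversed: jmmj
  Compare pos 0 ('j') with pos 3 ('j'): match
  Compare pos 1 ('m') with pos 2 ('m'): match
Result: palindrome

1


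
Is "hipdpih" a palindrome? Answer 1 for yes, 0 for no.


Input: hipdpih
Reversed: hipdpih
  Compare pos 0 ('h') with pos 6 ('h'): match
  Compare pos 1 ('i') with pos 5 ('i'): match
  Compare pos 2 ('p') with pos 4 ('p'): match
Result: palindrome

1


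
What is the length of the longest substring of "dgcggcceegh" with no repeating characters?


Input: "dgcggcceegh"
Sliding window (track last position of each char):
  Position 0 ('d'): window [0,0] length 1 -- new best
  Position 1 ('g'): window [0,1] length 2 -- new best
  Position 2 ('c'): window [0,2] length 3 -- new best
  Position 3 ('g'): repeat (last at 1), move window start to 2
  Position 3 ('g'): window [2,3] length 2
  Position 4 ('g'): repeat (last at 3), move window start to 4
  Position 4 ('g'): window [4,4] length 1
  Position 5 ('c'): window [4,5] length 2
  Position 6 ('c'): repeat (last at 5), move window start to 6
  Position 6 ('c'): window [6,6] length 1
  Position 7 ('e'): window [6,7] length 2
  Position 8 ('e'): repeat (last at 7), move window start to 8
  Position 8 ('e'): window [8,8] length 1
  Position 9 ('g'): window [8,9] length 2
  Position 10 ('h'): window [8,10] length 3
Longest substring with no repeats: "dgc" with length 3

3


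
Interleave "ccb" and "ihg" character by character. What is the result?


Interleaving "ccb" and "ihg":
  Position 0: 'c' from first, 'i' from second => "ci"
  Position 1: 'c' from first, 'h' from second => "ch"
  Position 2: 'b' from first, 'g' from second => "bg"
Result: cichbg

cichbg


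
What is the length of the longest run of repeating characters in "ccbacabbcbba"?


Input: "ccbacabbcbba"
Scanning for longest run:
  Position 1 ('c'): continues run of 'c', length=2
  Position 2 ('b'): new char, reset run to 1
  Position 3 ('a'): new char, reset run to 1
  Position 4 ('c'): new char, reset run to 1
  Position 5 ('a'): new char, reset run to 1
  Position 6 ('b'): new char, reset run to 1
  Position 7 ('b'): continues run of 'b', length=2
  Position 8 ('c'): new char, reset run to 1
  Position 9 ('b'): new char, reset run to 1
  Position 10 ('b'): continues run of 'b', length=2
  Position 11 ('a'): new char, reset run to 1
Longest run: 'c' with length 2

2


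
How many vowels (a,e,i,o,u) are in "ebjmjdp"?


Input: ebjmjdp
Checking each character:
  'e' at position 0: vowel (running total: 1)
  'b' at position 1: consonant
  'j' at position 2: consonant
  'm' at position 3: consonant
  'j' at position 4: consonant
  'd' at position 5: consonant
  'p' at position 6: consonant
Total vowels: 1

1
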